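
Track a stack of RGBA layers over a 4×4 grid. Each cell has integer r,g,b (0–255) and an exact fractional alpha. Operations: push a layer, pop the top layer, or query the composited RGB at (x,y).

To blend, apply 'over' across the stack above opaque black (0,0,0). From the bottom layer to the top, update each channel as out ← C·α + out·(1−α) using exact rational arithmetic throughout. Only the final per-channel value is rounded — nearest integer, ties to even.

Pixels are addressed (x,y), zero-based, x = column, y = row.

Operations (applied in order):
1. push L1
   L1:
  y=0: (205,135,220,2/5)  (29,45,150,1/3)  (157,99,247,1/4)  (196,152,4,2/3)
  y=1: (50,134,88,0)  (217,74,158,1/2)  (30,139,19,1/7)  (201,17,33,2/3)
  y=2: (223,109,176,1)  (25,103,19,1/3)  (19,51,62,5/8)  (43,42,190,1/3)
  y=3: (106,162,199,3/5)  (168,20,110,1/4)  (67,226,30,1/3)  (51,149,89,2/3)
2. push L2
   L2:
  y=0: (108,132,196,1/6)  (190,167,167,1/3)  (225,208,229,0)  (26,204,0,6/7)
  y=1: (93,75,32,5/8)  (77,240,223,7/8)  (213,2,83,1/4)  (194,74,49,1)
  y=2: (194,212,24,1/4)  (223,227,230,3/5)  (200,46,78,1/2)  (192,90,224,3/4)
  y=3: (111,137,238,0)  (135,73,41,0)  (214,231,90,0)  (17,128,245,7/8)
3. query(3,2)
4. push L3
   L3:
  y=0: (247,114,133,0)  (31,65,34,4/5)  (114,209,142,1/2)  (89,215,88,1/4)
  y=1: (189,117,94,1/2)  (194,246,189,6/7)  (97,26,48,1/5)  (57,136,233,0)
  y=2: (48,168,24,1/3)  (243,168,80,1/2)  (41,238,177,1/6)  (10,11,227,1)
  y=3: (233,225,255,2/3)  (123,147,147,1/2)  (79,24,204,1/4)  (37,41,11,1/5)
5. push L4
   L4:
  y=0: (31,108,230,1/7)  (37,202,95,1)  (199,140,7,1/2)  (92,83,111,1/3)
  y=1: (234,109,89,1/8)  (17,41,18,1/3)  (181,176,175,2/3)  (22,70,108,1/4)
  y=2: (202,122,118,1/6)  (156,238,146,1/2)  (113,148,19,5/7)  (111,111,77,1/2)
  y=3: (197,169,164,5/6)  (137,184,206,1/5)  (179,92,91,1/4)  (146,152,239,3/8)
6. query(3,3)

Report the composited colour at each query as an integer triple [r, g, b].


at x=3,y=2 over L1,L2:
after L1 α=1/3: [43/3, 14, 190/3]
after L2 α=3/4: [1771/12, 71, 1103/6]
rounded: [148, 71, 184]

(3,3) stack=L1,L2,L3,L4; from [0,0,0]:
L1 α=2/3: [34, 298/3, 178/3]
L2 α=7/8: [153/8, 1493/12, 5323/24]
L3 α=1/5: [227/10, 1616/15, 5389/30]
L4 α=3/8: [1103/16, 373/3, 9691/48]
→ [69, 124, 202]


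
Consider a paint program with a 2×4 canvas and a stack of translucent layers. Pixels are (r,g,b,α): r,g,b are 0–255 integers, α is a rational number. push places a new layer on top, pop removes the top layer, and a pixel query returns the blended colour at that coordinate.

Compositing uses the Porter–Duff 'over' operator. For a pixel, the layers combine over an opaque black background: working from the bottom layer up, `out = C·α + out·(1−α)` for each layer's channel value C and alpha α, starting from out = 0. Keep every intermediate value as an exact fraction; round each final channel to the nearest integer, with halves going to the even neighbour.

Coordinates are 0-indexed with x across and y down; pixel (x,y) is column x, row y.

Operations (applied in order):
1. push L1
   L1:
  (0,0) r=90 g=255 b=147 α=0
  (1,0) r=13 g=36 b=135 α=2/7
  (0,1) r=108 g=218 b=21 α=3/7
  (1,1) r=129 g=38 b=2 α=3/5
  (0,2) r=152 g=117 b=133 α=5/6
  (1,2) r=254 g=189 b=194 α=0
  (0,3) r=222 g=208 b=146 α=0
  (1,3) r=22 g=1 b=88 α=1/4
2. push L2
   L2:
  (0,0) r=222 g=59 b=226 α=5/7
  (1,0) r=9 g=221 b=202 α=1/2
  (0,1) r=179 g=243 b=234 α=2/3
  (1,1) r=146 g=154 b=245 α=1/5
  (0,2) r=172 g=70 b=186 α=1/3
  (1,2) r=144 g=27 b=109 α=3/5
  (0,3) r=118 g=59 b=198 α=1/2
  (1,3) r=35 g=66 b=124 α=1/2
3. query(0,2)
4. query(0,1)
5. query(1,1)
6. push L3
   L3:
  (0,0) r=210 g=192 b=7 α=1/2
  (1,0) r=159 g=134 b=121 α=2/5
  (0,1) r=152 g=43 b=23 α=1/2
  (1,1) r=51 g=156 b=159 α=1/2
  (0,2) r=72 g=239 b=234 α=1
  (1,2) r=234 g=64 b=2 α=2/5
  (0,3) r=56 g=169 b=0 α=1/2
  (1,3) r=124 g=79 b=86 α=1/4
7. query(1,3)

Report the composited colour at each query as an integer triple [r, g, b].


(0,2) stack=L1,L2; from [0,0,0]:
L1 α=5/6: [380/3, 195/2, 665/6]
L2 α=1/3: [1276/9, 265/3, 1223/9]
rounded: [142, 88, 136]

at x=0,y=1 over L1,L2:
L1 α=3/7: [324/7, 654/7, 9]
L2 α=2/3: [2830/21, 1352/7, 159]
→ [135, 193, 159]

query (1,1) [L1,L2] — begin 0,0,0
L1 α=3/5: [387/5, 114/5, 6/5]
L2 α=1/5: [2278/25, 1226/25, 1249/25]
= [91, 49, 50]

query (1,3) [L1,L2,L3] — begin 0,0,0
after L1 α=1/4: [11/2, 1/4, 22]
after L2 α=1/2: [81/4, 265/8, 73]
after L3 α=1/4: [739/16, 1427/32, 305/4]
rounded: [46, 45, 76]


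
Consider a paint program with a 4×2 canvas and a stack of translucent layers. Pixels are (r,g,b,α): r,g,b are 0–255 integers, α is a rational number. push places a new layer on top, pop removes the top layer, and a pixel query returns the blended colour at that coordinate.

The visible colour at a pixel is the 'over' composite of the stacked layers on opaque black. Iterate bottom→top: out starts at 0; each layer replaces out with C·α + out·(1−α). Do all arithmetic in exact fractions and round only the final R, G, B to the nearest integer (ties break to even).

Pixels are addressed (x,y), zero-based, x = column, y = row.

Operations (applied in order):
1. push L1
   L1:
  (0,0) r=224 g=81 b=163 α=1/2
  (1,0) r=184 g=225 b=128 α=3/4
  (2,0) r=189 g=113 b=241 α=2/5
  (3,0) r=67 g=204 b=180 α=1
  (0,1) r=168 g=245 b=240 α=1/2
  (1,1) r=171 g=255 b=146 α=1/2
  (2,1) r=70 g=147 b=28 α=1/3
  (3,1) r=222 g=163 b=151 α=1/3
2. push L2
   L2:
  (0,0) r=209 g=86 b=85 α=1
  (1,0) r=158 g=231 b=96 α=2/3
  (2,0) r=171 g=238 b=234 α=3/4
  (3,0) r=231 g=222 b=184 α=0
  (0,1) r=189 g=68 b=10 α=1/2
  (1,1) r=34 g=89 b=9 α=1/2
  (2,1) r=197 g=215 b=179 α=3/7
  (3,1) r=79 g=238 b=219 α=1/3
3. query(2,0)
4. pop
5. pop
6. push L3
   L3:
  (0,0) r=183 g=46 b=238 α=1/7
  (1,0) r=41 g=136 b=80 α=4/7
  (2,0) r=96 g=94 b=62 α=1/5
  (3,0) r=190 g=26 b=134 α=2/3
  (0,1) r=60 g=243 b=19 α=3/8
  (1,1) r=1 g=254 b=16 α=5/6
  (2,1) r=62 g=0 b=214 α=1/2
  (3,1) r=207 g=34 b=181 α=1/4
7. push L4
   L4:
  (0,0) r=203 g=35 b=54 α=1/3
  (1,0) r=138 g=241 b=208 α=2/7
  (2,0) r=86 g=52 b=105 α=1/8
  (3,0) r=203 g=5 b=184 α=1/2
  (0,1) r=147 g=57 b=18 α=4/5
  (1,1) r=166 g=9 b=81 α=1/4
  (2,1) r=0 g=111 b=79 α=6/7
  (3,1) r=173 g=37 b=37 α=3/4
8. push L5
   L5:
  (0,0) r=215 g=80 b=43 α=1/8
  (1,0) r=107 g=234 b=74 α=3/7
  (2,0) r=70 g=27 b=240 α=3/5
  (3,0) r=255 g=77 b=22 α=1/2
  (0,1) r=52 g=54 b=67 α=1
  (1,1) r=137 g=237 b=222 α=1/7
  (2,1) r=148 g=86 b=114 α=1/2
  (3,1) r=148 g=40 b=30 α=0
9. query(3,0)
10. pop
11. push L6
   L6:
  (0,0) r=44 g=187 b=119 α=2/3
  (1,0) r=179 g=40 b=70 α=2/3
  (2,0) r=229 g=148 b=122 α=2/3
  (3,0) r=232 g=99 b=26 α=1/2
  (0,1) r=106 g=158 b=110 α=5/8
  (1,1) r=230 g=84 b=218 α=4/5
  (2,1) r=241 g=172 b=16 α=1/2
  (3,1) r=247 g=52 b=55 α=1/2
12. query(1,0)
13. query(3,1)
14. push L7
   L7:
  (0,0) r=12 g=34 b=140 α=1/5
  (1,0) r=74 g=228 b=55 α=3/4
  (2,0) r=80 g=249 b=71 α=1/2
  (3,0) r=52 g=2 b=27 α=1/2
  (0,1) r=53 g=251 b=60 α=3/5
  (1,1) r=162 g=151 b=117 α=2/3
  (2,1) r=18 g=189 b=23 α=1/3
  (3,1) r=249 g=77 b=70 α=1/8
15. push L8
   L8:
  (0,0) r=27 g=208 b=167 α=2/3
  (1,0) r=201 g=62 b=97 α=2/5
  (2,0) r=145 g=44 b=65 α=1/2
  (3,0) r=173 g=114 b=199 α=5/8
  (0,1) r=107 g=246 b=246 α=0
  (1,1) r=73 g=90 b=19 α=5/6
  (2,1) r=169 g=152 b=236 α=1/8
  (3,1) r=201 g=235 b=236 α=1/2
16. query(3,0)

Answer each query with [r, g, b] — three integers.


(2,0) stack=L1,L2; from [0,0,0]:
+L1 (α=2/5) → [378/5, 226/5, 482/5]
+L2 (α=3/4) → [2943/20, 949/5, 998/5]
→ [147, 190, 200]

(3,0) stack=L3,L4,L5; from [0,0,0]:
after L3 α=2/3: [380/3, 52/3, 268/3]
after L4 α=1/2: [989/6, 67/6, 410/3]
after L5 α=1/2: [2519/12, 529/12, 238/3]
rounded: [210, 44, 79]

(1,0) stack=L3,L4,L6; from [0,0,0]:
L3 α=4/7: [164/7, 544/7, 320/7]
L4 α=2/7: [2752/49, 6094/49, 4512/49]
L6 α=2/3: [20294/147, 3338/49, 11372/147]
rounded: [138, 68, 77]

(3,1) stack=L3,L4,L6; from [0,0,0]:
after L3 α=1/4: [207/4, 17/2, 181/4]
after L4 α=3/4: [2283/16, 239/8, 625/16]
after L6 α=1/2: [6235/32, 655/16, 1505/32]
→ [195, 41, 47]

at x=3,y=0 over L3,L4,L6,L7,L8:
L3 α=2/3: [380/3, 52/3, 268/3]
L4 α=1/2: [989/6, 67/6, 410/3]
L6 α=1/2: [2381/12, 661/12, 244/3]
L7 α=1/2: [3005/24, 685/24, 325/6]
L8 α=5/8: [9925/64, 5245/64, 2315/16]
→ [155, 82, 145]


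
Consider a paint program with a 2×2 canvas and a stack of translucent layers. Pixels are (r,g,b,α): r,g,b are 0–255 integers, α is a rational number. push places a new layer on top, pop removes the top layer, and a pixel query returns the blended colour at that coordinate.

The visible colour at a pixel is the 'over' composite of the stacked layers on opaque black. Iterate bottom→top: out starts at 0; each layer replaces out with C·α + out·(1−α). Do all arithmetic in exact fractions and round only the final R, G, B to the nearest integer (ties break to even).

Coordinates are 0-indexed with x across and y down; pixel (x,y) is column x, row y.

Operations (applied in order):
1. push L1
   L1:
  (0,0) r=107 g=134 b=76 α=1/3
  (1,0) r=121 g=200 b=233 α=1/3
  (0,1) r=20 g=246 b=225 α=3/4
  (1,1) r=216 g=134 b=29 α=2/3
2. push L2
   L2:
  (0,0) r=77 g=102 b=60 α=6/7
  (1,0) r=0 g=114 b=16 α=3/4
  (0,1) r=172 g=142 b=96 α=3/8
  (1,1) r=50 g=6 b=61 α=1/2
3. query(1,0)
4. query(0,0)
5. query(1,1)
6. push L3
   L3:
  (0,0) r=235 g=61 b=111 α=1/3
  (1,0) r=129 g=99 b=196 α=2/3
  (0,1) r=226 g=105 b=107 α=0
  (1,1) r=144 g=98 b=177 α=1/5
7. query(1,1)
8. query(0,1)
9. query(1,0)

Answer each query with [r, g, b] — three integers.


at x=1,y=0 over L1,L2:
+L1 (α=1/3) → [121/3, 200/3, 233/3]
+L2 (α=3/4) → [121/12, 613/6, 377/12]
= [10, 102, 31]

(0,0) stack=L1,L2; from [0,0,0]:
L1 α=1/3: [107/3, 134/3, 76/3]
L2 α=6/7: [1493/21, 1970/21, 1156/21]
rounded: [71, 94, 55]

(1,1) stack=L1,L2; from [0,0,0]:
after L1 α=2/3: [144, 268/3, 58/3]
after L2 α=1/2: [97, 143/3, 241/6]
→ [97, 48, 40]

(1,1) stack=L1,L2,L3; from [0,0,0]:
+L1 (α=2/3) → [144, 268/3, 58/3]
+L2 (α=1/2) → [97, 143/3, 241/6]
+L3 (α=1/5) → [532/5, 866/15, 1013/15]
→ [106, 58, 68]

at x=0,y=1 over L1,L2,L3:
after L1 α=3/4: [15, 369/2, 675/4]
after L2 α=3/8: [591/8, 2697/16, 4527/32]
after L3 α=0: [591/8, 2697/16, 4527/32]
→ [74, 169, 141]

at x=1,y=0 over L1,L2,L3:
+L1 (α=1/3) → [121/3, 200/3, 233/3]
+L2 (α=3/4) → [121/12, 613/6, 377/12]
+L3 (α=2/3) → [3217/36, 1801/18, 5081/36]
= [89, 100, 141]


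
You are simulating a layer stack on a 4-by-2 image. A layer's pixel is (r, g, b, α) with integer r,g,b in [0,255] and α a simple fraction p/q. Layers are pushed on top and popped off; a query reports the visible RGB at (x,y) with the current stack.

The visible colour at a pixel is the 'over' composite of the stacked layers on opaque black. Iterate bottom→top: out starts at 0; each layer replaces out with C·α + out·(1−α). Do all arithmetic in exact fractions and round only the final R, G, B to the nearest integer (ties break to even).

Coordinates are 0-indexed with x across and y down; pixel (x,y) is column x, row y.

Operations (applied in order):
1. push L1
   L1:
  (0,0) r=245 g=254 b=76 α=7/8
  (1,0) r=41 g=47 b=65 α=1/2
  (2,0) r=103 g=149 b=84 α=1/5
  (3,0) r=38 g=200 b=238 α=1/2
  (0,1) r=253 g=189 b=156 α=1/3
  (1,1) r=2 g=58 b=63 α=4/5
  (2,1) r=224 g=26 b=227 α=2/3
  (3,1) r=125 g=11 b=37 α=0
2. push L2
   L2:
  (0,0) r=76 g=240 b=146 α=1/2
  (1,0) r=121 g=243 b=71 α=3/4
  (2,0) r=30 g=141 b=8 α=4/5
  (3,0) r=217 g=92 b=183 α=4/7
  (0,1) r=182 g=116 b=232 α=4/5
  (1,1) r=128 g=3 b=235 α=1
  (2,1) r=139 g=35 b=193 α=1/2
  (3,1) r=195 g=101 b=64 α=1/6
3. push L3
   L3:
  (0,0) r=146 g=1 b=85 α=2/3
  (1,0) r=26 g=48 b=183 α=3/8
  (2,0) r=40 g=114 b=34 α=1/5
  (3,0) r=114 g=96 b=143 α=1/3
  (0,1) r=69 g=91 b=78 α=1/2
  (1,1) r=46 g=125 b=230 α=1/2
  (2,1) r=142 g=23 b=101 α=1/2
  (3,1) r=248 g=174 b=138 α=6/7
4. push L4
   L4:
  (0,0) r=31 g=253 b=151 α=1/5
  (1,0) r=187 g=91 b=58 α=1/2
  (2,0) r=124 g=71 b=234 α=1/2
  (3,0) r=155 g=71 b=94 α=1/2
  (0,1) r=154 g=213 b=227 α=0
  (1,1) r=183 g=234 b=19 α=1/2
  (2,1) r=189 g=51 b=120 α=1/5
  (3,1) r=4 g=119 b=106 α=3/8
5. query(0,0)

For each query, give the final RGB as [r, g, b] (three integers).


(0,0) stack=L1,L2,L3,L4; from [0,0,0]:
after L1 α=7/8: [1715/8, 889/4, 133/2]
after L2 α=1/2: [2323/16, 1849/8, 425/4]
after L3 α=2/3: [6995/48, 1865/24, 1105/12]
after L4 α=1/5: [7367/60, 3383/30, 1558/15]
= [123, 113, 104]


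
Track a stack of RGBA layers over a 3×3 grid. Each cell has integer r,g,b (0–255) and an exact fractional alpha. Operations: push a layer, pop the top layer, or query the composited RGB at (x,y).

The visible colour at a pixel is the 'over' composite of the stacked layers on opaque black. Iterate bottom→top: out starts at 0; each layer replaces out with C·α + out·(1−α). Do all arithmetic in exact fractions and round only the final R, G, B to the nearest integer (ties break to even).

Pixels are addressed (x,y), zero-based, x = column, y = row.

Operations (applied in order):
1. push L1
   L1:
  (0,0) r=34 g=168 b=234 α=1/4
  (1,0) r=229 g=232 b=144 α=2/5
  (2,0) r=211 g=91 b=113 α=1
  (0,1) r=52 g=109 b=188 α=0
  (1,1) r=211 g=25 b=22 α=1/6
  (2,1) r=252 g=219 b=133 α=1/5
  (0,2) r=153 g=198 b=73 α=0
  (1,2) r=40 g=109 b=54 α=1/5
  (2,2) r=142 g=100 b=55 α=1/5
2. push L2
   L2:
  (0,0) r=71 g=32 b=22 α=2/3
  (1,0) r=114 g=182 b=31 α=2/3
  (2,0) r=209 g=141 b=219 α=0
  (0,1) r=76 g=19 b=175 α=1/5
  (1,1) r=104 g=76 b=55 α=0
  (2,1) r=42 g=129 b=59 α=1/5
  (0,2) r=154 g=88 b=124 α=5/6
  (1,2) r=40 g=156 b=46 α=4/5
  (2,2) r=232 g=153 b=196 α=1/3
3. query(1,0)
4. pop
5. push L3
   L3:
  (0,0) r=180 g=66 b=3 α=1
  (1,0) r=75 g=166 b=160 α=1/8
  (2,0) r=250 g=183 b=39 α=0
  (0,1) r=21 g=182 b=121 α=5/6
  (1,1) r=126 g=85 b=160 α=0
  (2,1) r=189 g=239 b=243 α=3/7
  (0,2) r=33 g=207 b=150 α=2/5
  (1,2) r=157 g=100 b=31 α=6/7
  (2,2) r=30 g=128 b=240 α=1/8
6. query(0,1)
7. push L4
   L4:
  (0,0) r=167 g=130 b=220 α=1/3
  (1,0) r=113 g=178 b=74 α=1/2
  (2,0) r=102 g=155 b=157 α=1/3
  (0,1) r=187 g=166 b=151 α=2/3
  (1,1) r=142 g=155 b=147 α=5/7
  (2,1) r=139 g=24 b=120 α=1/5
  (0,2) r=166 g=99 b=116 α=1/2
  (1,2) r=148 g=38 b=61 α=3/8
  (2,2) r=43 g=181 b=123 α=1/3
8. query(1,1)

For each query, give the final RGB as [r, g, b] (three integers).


(1,0) stack=L1,L2; from [0,0,0]:
after L1 α=2/5: [458/5, 464/5, 288/5]
after L2 α=2/3: [1598/15, 2284/15, 598/15]
rounded: [107, 152, 40]

query (0,1) [L1,L3] — begin 0,0,0
+L1 (α=0) → [0, 0, 0]
+L3 (α=5/6) → [35/2, 455/3, 605/6]
→ [18, 152, 101]

at x=1,y=1 over L1,L3,L4:
+L1 (α=1/6) → [211/6, 25/6, 11/3]
+L3 (α=0) → [211/6, 25/6, 11/3]
+L4 (α=5/7) → [2341/21, 2350/21, 2227/21]
→ [111, 112, 106]


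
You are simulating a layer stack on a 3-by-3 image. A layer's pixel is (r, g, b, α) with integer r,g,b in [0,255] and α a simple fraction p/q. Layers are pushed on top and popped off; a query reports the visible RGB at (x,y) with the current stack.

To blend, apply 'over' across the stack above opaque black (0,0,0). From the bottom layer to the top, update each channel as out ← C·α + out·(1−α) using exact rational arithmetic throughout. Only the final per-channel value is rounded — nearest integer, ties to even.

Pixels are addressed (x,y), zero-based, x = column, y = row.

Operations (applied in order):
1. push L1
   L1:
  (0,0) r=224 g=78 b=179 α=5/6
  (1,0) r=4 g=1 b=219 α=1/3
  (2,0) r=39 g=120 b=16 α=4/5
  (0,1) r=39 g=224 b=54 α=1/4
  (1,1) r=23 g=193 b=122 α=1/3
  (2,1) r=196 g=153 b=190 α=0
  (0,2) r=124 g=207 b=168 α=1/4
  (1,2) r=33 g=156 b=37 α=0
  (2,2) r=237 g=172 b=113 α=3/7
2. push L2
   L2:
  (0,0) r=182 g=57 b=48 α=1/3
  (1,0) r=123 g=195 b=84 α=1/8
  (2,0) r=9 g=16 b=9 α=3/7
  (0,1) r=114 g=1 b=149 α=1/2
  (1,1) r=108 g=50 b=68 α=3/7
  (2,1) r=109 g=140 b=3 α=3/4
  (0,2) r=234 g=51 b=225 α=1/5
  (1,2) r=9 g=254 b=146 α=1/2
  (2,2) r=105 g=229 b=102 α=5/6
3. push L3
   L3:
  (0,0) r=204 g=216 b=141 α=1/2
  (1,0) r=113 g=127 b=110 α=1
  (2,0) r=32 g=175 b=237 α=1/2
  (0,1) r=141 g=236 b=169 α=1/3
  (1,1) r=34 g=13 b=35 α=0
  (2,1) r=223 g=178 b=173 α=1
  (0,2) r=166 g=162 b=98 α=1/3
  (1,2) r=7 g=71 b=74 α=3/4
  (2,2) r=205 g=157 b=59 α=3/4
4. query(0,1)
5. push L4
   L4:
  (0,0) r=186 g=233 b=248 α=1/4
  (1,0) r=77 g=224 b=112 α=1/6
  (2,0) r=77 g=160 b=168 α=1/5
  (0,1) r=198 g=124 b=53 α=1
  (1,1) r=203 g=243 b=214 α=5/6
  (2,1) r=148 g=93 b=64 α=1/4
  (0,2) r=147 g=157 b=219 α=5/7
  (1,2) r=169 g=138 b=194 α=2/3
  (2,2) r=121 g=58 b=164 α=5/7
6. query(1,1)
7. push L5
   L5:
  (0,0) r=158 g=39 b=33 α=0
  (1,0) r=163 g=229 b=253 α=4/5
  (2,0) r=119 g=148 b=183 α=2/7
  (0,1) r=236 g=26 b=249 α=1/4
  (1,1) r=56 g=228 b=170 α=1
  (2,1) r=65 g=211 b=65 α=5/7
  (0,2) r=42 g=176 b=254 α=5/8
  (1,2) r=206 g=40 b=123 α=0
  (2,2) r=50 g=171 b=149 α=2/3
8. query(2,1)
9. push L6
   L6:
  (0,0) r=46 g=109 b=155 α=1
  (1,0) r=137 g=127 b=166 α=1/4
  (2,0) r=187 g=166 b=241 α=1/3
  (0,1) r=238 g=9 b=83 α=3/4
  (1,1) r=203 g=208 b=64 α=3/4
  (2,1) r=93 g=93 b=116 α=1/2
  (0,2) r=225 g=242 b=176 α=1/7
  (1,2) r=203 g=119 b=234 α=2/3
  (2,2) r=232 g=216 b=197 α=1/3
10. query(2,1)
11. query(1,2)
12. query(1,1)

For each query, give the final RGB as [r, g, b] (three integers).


at x=0,y=1 over L1,L2,L3:
L1 α=1/4: [39/4, 56, 27/2]
L2 α=1/2: [495/8, 57/2, 325/4]
L3 α=1/3: [353/4, 293/3, 221/2]
→ [88, 98, 110]

(1,1) stack=L1,L2,L3,L4; from [0,0,0]:
L1 α=1/3: [23/3, 193/3, 122/3]
L2 α=3/7: [152/3, 1222/21, 1100/21]
L3 α=0: [152/3, 1222/21, 1100/21]
L4 α=5/6: [3197/18, 26737/126, 11785/63]
= [178, 212, 187]

at x=2,y=1 over L1,L2,L3,L4,L5:
+L1 (α=0) → [0, 0, 0]
+L2 (α=3/4) → [327/4, 105, 9/4]
+L3 (α=1) → [223, 178, 173]
+L4 (α=1/4) → [817/4, 627/4, 583/4]
+L5 (α=5/7) → [1467/14, 391/2, 1233/14]
rounded: [105, 196, 88]

query (2,1) [L1,L2,L3,L4,L5,L6] — begin 0,0,0
L1 α=0: [0, 0, 0]
L2 α=3/4: [327/4, 105, 9/4]
L3 α=1: [223, 178, 173]
L4 α=1/4: [817/4, 627/4, 583/4]
L5 α=5/7: [1467/14, 391/2, 1233/14]
L6 α=1/2: [2769/28, 577/4, 2857/28]
rounded: [99, 144, 102]

query (1,2) [L1,L2,L3,L4,L5,L6] — begin 0,0,0
+L1 (α=0) → [0, 0, 0]
+L2 (α=1/2) → [9/2, 127, 73]
+L3 (α=3/4) → [51/8, 85, 295/4]
+L4 (α=2/3) → [2755/24, 361/3, 1847/12]
+L5 (α=0) → [2755/24, 361/3, 1847/12]
+L6 (α=2/3) → [12499/72, 1075/9, 7463/36]
→ [174, 119, 207]

(1,1) stack=L1,L2,L3,L4,L5,L6; from [0,0,0]:
+L1 (α=1/3) → [23/3, 193/3, 122/3]
+L2 (α=3/7) → [152/3, 1222/21, 1100/21]
+L3 (α=0) → [152/3, 1222/21, 1100/21]
+L4 (α=5/6) → [3197/18, 26737/126, 11785/63]
+L5 (α=1) → [56, 228, 170]
+L6 (α=3/4) → [665/4, 213, 181/2]
rounded: [166, 213, 90]


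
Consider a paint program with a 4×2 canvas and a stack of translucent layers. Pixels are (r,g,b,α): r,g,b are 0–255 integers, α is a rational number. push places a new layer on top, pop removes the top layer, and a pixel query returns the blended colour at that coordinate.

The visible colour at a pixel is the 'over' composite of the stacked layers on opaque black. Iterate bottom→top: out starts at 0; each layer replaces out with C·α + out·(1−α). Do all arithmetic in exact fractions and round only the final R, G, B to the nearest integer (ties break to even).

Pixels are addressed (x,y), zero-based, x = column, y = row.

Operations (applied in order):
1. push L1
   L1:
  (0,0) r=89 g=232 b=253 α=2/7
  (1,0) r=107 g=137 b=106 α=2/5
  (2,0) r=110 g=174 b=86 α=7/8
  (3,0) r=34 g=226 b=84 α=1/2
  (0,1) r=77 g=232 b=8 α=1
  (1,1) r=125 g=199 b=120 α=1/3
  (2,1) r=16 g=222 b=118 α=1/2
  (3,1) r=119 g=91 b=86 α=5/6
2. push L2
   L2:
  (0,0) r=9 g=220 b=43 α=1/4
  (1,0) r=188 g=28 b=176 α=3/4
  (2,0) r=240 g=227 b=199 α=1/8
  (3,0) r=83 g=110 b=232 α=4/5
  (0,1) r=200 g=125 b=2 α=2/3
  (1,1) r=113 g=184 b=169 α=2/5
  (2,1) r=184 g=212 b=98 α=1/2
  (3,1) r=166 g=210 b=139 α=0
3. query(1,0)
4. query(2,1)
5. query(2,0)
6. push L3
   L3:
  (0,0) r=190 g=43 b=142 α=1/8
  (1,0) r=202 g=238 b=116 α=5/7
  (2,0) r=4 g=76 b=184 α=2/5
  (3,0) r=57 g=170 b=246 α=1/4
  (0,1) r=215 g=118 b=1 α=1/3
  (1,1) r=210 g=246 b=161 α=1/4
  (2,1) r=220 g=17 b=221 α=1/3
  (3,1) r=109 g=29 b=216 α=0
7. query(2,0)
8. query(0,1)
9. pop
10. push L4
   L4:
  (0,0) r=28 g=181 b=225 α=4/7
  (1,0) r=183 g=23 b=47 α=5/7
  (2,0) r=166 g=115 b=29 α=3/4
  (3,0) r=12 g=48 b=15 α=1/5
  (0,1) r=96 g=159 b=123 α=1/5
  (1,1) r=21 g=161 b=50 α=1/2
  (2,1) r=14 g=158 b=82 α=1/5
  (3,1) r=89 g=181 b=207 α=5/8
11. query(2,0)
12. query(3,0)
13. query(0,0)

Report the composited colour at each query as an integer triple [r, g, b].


at x=1,y=0 over L1,L2:
L1 α=2/5: [214/5, 274/5, 212/5]
L2 α=3/4: [1517/10, 347/10, 713/5]
= [152, 35, 143]

at x=2,y=1 over L1,L2:
after L1 α=1/2: [8, 111, 59]
after L2 α=1/2: [96, 323/2, 157/2]
→ [96, 162, 78]

at x=2,y=0 over L1,L2:
L1 α=7/8: [385/4, 609/4, 301/4]
L2 α=1/8: [3655/32, 5171/32, 2903/32]
→ [114, 162, 91]

query (2,0) [L1,L2,L3] — begin 0,0,0
L1 α=7/8: [385/4, 609/4, 301/4]
L2 α=1/8: [3655/32, 5171/32, 2903/32]
L3 α=2/5: [11221/160, 20377/160, 4097/32]
→ [70, 127, 128]

(0,1) stack=L1,L2,L3; from [0,0,0]:
after L1 α=1: [77, 232, 8]
after L2 α=2/3: [159, 482/3, 4]
after L3 α=1/3: [533/3, 1318/9, 3]
rounded: [178, 146, 3]

query (2,0) [L1,L2,L4] — begin 0,0,0
after L1 α=7/8: [385/4, 609/4, 301/4]
after L2 α=1/8: [3655/32, 5171/32, 2903/32]
after L4 α=3/4: [19591/128, 16211/128, 5687/128]
→ [153, 127, 44]

(3,0) stack=L1,L2,L4; from [0,0,0]:
after L1 α=1/2: [17, 113, 42]
after L2 α=4/5: [349/5, 553/5, 194]
after L4 α=1/5: [1456/25, 2452/25, 791/5]
= [58, 98, 158]

query (0,0) [L1,L2,L4] — begin 0,0,0
after L1 α=2/7: [178/7, 464/7, 506/7]
after L2 α=1/4: [597/28, 733/7, 1819/28]
after L4 α=4/7: [4927/196, 7267/49, 30657/196]
= [25, 148, 156]


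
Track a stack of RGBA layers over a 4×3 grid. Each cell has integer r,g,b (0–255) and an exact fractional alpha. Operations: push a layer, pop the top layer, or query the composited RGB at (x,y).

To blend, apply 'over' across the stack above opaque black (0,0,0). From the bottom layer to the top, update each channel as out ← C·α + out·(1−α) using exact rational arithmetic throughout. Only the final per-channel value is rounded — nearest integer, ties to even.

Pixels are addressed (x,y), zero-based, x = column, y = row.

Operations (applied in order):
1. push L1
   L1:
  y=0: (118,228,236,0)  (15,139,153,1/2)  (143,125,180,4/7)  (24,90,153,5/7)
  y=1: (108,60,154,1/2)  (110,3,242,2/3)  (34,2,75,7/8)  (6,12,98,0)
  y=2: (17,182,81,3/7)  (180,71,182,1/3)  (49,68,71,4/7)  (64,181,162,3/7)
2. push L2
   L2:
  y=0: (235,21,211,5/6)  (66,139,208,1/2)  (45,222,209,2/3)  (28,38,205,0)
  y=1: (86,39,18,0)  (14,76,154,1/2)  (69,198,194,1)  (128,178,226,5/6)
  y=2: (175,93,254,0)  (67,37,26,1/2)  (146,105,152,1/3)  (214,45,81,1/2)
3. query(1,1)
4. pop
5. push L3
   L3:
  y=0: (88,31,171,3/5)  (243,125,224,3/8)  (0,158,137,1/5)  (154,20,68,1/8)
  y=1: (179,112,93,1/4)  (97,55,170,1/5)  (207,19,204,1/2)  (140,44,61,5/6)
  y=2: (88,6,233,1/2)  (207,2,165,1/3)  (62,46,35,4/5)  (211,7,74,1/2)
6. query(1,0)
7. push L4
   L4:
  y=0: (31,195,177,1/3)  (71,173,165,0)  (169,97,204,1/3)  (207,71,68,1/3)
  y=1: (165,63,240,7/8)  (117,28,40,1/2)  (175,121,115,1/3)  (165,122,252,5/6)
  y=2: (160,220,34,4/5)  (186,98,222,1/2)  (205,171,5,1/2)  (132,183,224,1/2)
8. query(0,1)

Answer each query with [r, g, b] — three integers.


(1,1) stack=L1,L2; from [0,0,0]:
L1 α=2/3: [220/3, 2, 484/3]
L2 α=1/2: [131/3, 39, 473/3]
= [44, 39, 158]

at x=1,y=0 over L1,L3:
L1 α=1/2: [15/2, 139/2, 153/2]
L3 α=3/8: [1533/16, 1445/16, 2109/16]
→ [96, 90, 132]

at x=0,y=1 over L1,L3,L4:
+L1 (α=1/2) → [54, 30, 77]
+L3 (α=1/4) → [341/4, 101/2, 81]
+L4 (α=7/8) → [4961/32, 983/16, 1761/8]
= [155, 61, 220]


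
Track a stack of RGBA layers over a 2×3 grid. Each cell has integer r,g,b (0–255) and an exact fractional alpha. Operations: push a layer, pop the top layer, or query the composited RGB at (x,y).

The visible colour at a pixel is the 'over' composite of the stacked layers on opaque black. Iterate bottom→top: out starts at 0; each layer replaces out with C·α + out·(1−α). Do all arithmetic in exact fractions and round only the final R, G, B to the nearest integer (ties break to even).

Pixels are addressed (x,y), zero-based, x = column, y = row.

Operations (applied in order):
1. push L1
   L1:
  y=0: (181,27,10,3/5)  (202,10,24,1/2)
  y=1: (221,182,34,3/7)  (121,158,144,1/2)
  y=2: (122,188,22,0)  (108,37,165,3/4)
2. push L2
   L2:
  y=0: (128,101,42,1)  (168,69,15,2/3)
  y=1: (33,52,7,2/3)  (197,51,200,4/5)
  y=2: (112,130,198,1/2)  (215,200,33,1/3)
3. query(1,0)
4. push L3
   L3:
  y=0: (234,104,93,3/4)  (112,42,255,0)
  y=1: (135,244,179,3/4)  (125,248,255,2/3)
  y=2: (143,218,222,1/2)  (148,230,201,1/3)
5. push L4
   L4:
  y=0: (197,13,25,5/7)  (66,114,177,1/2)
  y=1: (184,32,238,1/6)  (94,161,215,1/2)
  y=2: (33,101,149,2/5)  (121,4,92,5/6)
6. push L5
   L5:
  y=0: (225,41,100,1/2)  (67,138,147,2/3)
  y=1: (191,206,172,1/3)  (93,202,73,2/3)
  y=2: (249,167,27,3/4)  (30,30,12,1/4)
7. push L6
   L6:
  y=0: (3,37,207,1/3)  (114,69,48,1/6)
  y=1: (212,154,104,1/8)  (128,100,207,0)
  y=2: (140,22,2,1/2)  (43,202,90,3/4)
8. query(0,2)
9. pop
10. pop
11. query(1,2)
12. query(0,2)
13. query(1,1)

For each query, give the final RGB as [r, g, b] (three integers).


query (1,0) [L1,L2] — begin 0,0,0
after L1 α=1/2: [101, 5, 12]
after L2 α=2/3: [437/3, 143/3, 14]
→ [146, 48, 14]

(0,2) stack=L1,L2,L3,L4,L5,L6; from [0,0,0]:
L1 α=0: [0, 0, 0]
L2 α=1/2: [56, 65, 99]
L3 α=1/2: [199/2, 283/2, 321/2]
L4 α=2/5: [729/10, 1253/10, 1559/10]
L5 α=3/4: [8199/40, 6263/40, 2369/40]
L6 α=1/2: [13799/80, 7143/80, 2449/80]
rounded: [172, 89, 31]

(1,2) stack=L1,L2,L3,L4; from [0,0,0]:
after L1 α=3/4: [81, 111/4, 495/4]
after L2 α=1/3: [377/3, 511/6, 187/2]
after L3 α=1/3: [1198/9, 1201/9, 388/3]
after L4 α=5/6: [6643/54, 1381/54, 884/9]
→ [123, 26, 98]

(0,2) stack=L1,L2,L3,L4; from [0,0,0]:
after L1 α=0: [0, 0, 0]
after L2 α=1/2: [56, 65, 99]
after L3 α=1/2: [199/2, 283/2, 321/2]
after L4 α=2/5: [729/10, 1253/10, 1559/10]
= [73, 125, 156]

query (1,1) [L1,L2,L3,L4] — begin 0,0,0
after L1 α=1/2: [121/2, 79, 72]
after L2 α=4/5: [1697/10, 283/5, 872/5]
after L3 α=2/3: [1399/10, 921/5, 3422/15]
after L4 α=1/2: [2339/20, 863/5, 6647/30]
rounded: [117, 173, 222]


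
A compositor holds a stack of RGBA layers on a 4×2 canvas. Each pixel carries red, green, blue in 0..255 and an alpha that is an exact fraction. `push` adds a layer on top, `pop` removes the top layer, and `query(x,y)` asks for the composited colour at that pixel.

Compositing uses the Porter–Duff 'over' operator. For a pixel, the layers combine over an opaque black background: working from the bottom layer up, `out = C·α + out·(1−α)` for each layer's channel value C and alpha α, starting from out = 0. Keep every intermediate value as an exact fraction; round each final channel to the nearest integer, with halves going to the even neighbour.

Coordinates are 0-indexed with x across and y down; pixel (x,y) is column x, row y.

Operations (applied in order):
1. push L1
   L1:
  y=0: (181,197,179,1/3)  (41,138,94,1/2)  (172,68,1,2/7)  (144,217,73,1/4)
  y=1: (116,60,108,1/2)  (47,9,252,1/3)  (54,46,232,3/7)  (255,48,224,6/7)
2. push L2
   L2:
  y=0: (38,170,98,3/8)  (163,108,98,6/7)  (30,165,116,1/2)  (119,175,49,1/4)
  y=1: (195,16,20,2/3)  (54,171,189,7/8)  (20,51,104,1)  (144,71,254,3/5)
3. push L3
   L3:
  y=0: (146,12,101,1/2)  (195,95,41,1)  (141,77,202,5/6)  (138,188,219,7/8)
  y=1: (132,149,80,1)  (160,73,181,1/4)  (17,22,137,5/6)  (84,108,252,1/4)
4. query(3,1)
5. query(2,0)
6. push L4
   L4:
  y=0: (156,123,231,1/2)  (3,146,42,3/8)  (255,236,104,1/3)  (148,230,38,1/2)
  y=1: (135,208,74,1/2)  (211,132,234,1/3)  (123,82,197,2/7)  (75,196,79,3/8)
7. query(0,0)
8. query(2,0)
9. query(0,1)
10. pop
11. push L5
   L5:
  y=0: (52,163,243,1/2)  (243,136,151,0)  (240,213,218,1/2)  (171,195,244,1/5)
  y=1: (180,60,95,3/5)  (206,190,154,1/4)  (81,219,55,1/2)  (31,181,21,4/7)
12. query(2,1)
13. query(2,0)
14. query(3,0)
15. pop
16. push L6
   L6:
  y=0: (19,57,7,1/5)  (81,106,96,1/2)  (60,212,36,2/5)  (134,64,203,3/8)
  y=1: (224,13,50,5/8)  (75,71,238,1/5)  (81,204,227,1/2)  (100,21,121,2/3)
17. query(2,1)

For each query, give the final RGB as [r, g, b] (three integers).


at x=3,y=1 over L1,L2,L3:
after L1 α=6/7: [1530/7, 288/7, 192]
after L2 α=3/5: [6084/35, 2067/35, 1146/5]
after L3 α=1/4: [5298/35, 9981/140, 2349/10]
→ [151, 71, 235]

at x=2,y=0 over L1,L2,L3:
L1 α=2/7: [344/7, 136/7, 2/7]
L2 α=1/2: [277/7, 1291/14, 407/7]
L3 α=5/6: [2606/21, 2227/28, 7477/42]
= [124, 80, 178]

query (0,0) [L1,L2,L3,L4] — begin 0,0,0
after L1 α=1/3: [181/3, 197/3, 179/3]
after L2 α=3/8: [1247/24, 2515/24, 1777/24]
after L3 α=1/2: [4751/48, 2803/48, 4201/48]
after L4 α=1/2: [12239/96, 8707/96, 15289/96]
rounded: [127, 91, 159]

at x=2,y=0 over L1,L2,L3,L4:
+L1 (α=2/7) → [344/7, 136/7, 2/7]
+L2 (α=1/2) → [277/7, 1291/14, 407/7]
+L3 (α=5/6) → [2606/21, 2227/28, 7477/42]
+L4 (α=1/3) → [10567/63, 5531/42, 9661/63]
→ [168, 132, 153]

query (0,1) [L1,L2,L3,L4] — begin 0,0,0
+L1 (α=1/2) → [58, 30, 54]
+L2 (α=2/3) → [448/3, 62/3, 94/3]
+L3 (α=1) → [132, 149, 80]
+L4 (α=1/2) → [267/2, 357/2, 77]
rounded: [134, 178, 77]

(2,1) stack=L1,L2,L3,L5; from [0,0,0]:
+L1 (α=3/7) → [162/7, 138/7, 696/7]
+L2 (α=1) → [20, 51, 104]
+L3 (α=5/6) → [35/2, 161/6, 263/2]
+L5 (α=1/2) → [197/4, 1475/12, 373/4]
→ [49, 123, 93]

query (2,0) [L1,L2,L3,L5] — begin 0,0,0
+L1 (α=2/7) → [344/7, 136/7, 2/7]
+L2 (α=1/2) → [277/7, 1291/14, 407/7]
+L3 (α=5/6) → [2606/21, 2227/28, 7477/42]
+L5 (α=1/2) → [3823/21, 8191/56, 16633/84]
= [182, 146, 198]

at x=3,y=0 over L1,L2,L3,L5:
L1 α=1/4: [36, 217/4, 73/4]
L2 α=1/4: [227/4, 1351/16, 415/16]
L3 α=7/8: [4091/32, 22407/128, 24943/128]
L5 α=1/5: [5459/40, 28647/160, 32751/160]
= [136, 179, 205]

at x=2,y=1 over L1,L2,L3,L6:
+L1 (α=3/7) → [162/7, 138/7, 696/7]
+L2 (α=1) → [20, 51, 104]
+L3 (α=5/6) → [35/2, 161/6, 263/2]
+L6 (α=1/2) → [197/4, 1385/12, 717/4]
= [49, 115, 179]


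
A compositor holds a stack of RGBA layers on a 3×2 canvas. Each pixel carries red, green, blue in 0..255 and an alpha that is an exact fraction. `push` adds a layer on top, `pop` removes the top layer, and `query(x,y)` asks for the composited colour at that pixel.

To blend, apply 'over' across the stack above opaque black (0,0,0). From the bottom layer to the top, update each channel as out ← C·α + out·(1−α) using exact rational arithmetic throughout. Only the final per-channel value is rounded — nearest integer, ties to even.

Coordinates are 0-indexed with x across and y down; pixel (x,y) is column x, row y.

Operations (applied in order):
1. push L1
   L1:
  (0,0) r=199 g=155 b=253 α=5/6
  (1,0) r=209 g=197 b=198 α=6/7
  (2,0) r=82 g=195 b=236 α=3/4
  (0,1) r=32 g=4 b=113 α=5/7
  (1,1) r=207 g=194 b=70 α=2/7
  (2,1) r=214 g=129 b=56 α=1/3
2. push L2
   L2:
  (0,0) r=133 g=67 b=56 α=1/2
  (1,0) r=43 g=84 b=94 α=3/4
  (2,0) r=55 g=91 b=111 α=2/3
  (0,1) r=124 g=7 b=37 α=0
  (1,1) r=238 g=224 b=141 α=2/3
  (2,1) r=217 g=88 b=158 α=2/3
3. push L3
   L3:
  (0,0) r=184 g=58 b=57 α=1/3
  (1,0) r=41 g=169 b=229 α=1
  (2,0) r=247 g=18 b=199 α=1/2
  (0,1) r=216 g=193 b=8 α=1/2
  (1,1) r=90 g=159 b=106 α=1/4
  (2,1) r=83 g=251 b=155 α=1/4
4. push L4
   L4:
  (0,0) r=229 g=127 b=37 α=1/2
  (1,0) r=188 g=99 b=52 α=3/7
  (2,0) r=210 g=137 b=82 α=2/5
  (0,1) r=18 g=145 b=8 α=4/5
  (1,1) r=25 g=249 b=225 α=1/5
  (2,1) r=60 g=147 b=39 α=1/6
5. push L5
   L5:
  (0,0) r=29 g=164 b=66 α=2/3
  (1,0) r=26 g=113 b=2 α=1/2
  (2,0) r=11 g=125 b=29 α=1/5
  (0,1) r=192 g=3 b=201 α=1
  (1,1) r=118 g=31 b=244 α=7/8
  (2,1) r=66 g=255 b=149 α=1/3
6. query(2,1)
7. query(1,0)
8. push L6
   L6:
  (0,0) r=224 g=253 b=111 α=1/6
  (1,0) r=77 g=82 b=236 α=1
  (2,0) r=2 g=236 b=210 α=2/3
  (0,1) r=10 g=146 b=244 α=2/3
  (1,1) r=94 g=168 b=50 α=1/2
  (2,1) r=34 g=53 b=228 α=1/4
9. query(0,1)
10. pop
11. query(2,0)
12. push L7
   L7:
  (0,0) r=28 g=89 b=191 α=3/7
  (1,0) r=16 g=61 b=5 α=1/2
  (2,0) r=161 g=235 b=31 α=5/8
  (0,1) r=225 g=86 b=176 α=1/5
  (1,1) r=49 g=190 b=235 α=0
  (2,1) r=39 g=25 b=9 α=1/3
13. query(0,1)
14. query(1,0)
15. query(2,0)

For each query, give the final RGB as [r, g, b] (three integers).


at x=2,y=1 over L1,L2,L3,L4,L5:
L1 α=1/3: [214/3, 43, 56/3]
L2 α=2/3: [1516/9, 73, 1004/9]
L3 α=1/4: [1765/12, 235/2, 1469/12]
L4 α=1/6: [9545/72, 1469/12, 7813/72]
L5 α=1/3: [11921/108, 2999/18, 13177/108]
rounded: [110, 167, 122]

at x=1,y=0 over L1,L2,L3,L4,L5:
+L1 (α=6/7) → [1254/7, 1182/7, 1188/7]
+L2 (α=3/4) → [2157/28, 1473/14, 1581/14]
+L3 (α=1) → [41, 169, 229]
+L4 (α=3/7) → [104, 139, 1072/7]
+L5 (α=1/2) → [65, 126, 543/7]
= [65, 126, 78]

query (0,1) [L1,L2,L3,L4,L5,L6] — begin 0,0,0
after L1 α=5/7: [160/7, 20/7, 565/7]
after L2 α=0: [160/7, 20/7, 565/7]
after L3 α=1/2: [836/7, 1371/14, 621/14]
after L4 α=4/5: [268/7, 9491/70, 1069/70]
after L5 α=1: [192, 3, 201]
after L6 α=2/3: [212/3, 295/3, 689/3]
= [71, 98, 230]

at x=2,y=0 over L1,L2,L3,L4,L5:
after L1 α=3/4: [123/2, 585/4, 177]
after L2 α=2/3: [343/6, 1313/12, 133]
after L3 α=1/2: [1825/12, 1529/24, 166]
after L4 α=2/5: [701/4, 3721/40, 662/5]
after L5 α=1/5: [712/5, 4971/50, 2793/25]
→ [142, 99, 112]

at x=0,y=1 over L1,L2,L3,L4,L5,L7:
L1 α=5/7: [160/7, 20/7, 565/7]
L2 α=0: [160/7, 20/7, 565/7]
L3 α=1/2: [836/7, 1371/14, 621/14]
L4 α=4/5: [268/7, 9491/70, 1069/70]
L5 α=1: [192, 3, 201]
L7 α=1/5: [993/5, 98/5, 196]
→ [199, 20, 196]

(1,0) stack=L1,L2,L3,L4,L5,L7; from [0,0,0]:
after L1 α=6/7: [1254/7, 1182/7, 1188/7]
after L2 α=3/4: [2157/28, 1473/14, 1581/14]
after L3 α=1: [41, 169, 229]
after L4 α=3/7: [104, 139, 1072/7]
after L5 α=1/2: [65, 126, 543/7]
after L7 α=1/2: [81/2, 187/2, 289/7]
→ [40, 94, 41]

at x=2,y=0 over L1,L2,L3,L4,L5,L7:
+L1 (α=3/4) → [123/2, 585/4, 177]
+L2 (α=2/3) → [343/6, 1313/12, 133]
+L3 (α=1/2) → [1825/12, 1529/24, 166]
+L4 (α=2/5) → [701/4, 3721/40, 662/5]
+L5 (α=1/5) → [712/5, 4971/50, 2793/25]
+L7 (α=5/8) → [6161/40, 73663/400, 6127/100]
= [154, 184, 61]


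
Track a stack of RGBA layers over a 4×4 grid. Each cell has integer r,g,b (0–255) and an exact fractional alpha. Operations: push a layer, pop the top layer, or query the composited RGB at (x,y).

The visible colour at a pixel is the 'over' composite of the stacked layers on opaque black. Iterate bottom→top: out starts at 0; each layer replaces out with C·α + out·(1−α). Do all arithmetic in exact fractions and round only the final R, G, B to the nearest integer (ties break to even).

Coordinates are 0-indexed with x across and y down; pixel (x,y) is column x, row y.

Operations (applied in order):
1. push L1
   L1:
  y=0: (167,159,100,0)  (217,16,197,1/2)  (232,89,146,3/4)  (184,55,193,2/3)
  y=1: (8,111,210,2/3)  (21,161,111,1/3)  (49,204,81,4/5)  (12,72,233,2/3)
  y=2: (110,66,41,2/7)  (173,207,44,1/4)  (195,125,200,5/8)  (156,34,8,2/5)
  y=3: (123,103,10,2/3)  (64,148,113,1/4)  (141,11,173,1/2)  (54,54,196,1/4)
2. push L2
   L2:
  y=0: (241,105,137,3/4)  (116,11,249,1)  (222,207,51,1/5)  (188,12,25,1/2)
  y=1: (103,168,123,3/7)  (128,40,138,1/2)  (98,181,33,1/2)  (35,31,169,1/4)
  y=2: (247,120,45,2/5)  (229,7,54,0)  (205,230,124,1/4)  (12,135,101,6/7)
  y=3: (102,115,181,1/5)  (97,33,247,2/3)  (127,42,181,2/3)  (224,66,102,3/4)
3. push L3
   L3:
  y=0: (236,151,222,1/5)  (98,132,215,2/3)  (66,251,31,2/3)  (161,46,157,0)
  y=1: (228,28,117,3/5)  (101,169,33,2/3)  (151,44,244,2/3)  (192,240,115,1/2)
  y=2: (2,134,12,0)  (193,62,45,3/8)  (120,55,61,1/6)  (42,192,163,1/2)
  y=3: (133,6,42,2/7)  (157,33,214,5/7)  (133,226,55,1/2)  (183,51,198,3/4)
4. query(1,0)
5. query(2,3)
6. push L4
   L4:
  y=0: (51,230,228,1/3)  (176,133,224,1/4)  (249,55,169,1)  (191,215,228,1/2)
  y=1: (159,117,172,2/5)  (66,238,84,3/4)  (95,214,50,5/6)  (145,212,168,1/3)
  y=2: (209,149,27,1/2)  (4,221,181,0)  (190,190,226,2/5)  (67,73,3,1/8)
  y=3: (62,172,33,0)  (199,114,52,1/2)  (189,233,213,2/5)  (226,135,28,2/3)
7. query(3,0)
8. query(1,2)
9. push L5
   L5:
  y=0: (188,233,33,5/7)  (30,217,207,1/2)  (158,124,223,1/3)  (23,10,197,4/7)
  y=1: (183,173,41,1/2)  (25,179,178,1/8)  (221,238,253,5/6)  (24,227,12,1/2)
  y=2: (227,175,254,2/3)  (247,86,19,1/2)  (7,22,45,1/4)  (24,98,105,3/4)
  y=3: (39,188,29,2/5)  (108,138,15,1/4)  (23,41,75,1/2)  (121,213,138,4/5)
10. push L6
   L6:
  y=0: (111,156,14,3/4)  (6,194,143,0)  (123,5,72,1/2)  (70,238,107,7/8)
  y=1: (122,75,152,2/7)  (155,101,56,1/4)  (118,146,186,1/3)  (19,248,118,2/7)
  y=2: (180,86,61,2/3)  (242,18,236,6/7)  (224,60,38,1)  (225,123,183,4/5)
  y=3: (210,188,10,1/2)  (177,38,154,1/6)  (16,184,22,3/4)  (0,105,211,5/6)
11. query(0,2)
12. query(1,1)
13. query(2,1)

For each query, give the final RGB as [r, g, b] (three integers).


(1,0) stack=L1,L2,L3; from [0,0,0]:
L1 α=1/2: [217/2, 8, 197/2]
L2 α=1: [116, 11, 249]
L3 α=2/3: [104, 275/3, 679/3]
→ [104, 92, 226]

query (2,3) [L1,L2,L3] — begin 0,0,0
after L1 α=1/2: [141/2, 11/2, 173/2]
after L2 α=2/3: [649/6, 179/6, 299/2]
after L3 α=1/2: [1447/12, 1535/12, 409/4]
= [121, 128, 102]

query (3,0) [L1,L2,L3,L4] — begin 0,0,0
after L1 α=2/3: [368/3, 110/3, 386/3]
after L2 α=1/2: [466/3, 73/3, 461/6]
after L3 α=0: [466/3, 73/3, 461/6]
after L4 α=1/2: [1039/6, 359/3, 1829/12]
→ [173, 120, 152]

query (1,2) [L1,L2,L3,L4] — begin 0,0,0
L1 α=1/4: [173/4, 207/4, 11]
L2 α=0: [173/4, 207/4, 11]
L3 α=3/8: [3181/32, 1779/32, 95/4]
L4 α=0: [3181/32, 1779/32, 95/4]
rounded: [99, 56, 24]

at x=0,y=2 over L1,L2,L3,L4,L5,L6:
+L1 (α=2/7) → [220/7, 132/7, 82/7]
+L2 (α=2/5) → [4118/35, 2076/35, 876/35]
+L3 (α=0) → [4118/35, 2076/35, 876/35]
+L4 (α=1/2) → [11433/70, 7291/70, 1821/70]
+L5 (α=2/3) → [43213/210, 10597/70, 37381/210]
+L6 (α=2/3) → [118813/630, 22637/210, 63001/630]
rounded: [189, 108, 100]

(1,1) stack=L1,L2,L3,L4,L5,L6; from [0,0,0]:
+L1 (α=1/3) → [7, 161/3, 37]
+L2 (α=1/2) → [135/2, 281/6, 175/2]
+L3 (α=2/3) → [539/6, 2309/18, 307/6]
+L4 (α=3/4) → [1727/24, 15161/72, 1819/24]
+L5 (α=1/8) → [12689/192, 119015/576, 17005/192]
+L6 (α=1/4) → [22609/256, 138407/768, 20589/256]
→ [88, 180, 80]

at x=2,y=1 over L1,L2,L3,L4,L5,L6:
+L1 (α=4/5) → [196/5, 816/5, 324/5]
+L2 (α=1/2) → [343/5, 1721/10, 489/10]
+L3 (α=2/3) → [1853/15, 867/10, 5369/30]
+L4 (α=5/6) → [4489/45, 11567/60, 12869/180]
+L5 (α=5/6) → [27107/135, 82967/360, 240569/1080]
+L6 (α=1/3) → [70144/405, 109247/540, 341009/1620]
rounded: [173, 202, 210]


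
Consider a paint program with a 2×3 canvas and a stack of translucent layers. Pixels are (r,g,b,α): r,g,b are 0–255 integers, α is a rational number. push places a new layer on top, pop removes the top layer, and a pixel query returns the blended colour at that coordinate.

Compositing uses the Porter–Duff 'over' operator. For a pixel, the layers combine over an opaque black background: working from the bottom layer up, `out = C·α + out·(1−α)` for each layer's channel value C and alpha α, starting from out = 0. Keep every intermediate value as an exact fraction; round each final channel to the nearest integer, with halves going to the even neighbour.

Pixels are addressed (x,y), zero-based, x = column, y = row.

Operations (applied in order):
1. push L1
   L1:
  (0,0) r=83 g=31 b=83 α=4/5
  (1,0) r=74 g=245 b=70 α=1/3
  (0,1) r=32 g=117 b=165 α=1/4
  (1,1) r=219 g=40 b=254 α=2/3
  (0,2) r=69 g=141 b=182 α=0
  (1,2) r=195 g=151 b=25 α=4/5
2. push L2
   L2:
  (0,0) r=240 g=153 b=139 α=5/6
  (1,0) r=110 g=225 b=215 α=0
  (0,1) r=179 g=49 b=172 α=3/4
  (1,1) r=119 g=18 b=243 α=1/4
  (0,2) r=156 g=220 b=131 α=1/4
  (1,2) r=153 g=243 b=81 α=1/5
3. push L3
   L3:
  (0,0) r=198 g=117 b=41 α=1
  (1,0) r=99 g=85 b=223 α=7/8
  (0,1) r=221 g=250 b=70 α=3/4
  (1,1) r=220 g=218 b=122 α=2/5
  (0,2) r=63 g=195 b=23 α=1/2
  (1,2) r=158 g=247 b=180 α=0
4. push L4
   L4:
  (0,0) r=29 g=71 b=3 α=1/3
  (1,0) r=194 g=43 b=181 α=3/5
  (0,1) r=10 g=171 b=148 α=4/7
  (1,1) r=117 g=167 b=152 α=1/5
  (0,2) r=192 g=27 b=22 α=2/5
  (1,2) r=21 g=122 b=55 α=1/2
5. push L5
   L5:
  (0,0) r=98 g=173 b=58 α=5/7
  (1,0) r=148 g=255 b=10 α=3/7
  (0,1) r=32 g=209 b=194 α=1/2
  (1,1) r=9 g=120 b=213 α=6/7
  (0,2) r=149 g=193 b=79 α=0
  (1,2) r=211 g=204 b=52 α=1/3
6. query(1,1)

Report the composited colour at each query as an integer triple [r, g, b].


at x=1,y=1 over L1,L2,L3,L4,L5:
L1 α=2/3: [146, 80/3, 508/3]
L2 α=1/4: [557/4, 49/2, 751/4]
L3 α=2/5: [3431/20, 1019/10, 3229/20]
L4 α=1/5: [4016/25, 2873/25, 3989/25]
L5 α=6/7: [5366/175, 20873/175, 35939/175]
= [31, 119, 205]
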